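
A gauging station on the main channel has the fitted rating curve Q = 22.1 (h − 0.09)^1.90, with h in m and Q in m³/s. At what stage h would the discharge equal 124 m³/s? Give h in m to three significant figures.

h − h₀ = (Q/C)^(1/b) = (124/22.1)^(1/1.90) = 2.479 m
h = 0.09 + 2.479 = 2.569 m

2.57 m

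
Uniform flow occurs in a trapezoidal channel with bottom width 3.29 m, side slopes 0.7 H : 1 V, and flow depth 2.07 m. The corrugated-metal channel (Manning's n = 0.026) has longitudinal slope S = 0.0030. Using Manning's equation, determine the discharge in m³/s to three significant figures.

A = (b + z·y)·y = (3.29 + 0.7×2.07)×2.07 = 9.810 m²
P = b + 2y√(1+z²) = 3.29 + 2×2.07×√(1+0.7²) = 8.344 m
R = A/P = 9.810/8.344 = 1.176 m
Q = (1/n)·A·R^(2/3)·S^(1/2) = (1/0.026) × 9.810 × 1.176^(2/3) × 0.0030^(1/2) = 23.02 m³/s

23.0 m³/s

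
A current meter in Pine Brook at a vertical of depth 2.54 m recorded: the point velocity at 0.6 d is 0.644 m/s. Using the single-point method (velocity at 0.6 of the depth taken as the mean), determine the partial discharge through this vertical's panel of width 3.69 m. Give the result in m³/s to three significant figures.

6.04 m³/s

v̄ = v₀.₆ = 0.644 m/s
q = v̄ × d × w = 0.6440 × 2.54 × 3.69 = 6.036 m³/s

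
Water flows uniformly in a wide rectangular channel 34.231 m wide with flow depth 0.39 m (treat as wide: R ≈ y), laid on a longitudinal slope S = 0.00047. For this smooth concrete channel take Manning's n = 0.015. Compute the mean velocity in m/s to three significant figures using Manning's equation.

0.771 m/s

A = b·y = 34.231 × 0.39 = 13.35 m²
Wide channel: R ≈ y = 0.39 m
Q = (1/n)·A·R^(2/3)·S^(1/2) = (1/0.015) × 13.35 × 0.3900^(2/3) × 0.00047^(1/2) = 10.30 m³/s
V = Q/A = 10.30/13.35 = 0.7715 m/s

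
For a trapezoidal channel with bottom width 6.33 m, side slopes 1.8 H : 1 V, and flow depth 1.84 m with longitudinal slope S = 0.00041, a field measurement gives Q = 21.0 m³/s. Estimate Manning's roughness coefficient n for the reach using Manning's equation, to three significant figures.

0.0201

A = (b + z·y)·y = (6.33 + 1.8×1.84)×1.84 = 17.74 m²
P = b + 2y√(1+z²) = 6.33 + 2×1.84×√(1+1.8²) = 13.91 m
R = A/P = 17.74/13.91 = 1.276 m
n = (1/Q)·A·R^(2/3)·S^(1/2) = (1/21.0) × 17.74 × 1.176 × 0.02025 = 0.02012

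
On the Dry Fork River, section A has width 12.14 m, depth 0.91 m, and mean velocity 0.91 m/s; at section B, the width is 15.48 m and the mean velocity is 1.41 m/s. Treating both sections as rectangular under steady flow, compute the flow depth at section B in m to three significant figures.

0.461 m

Q = A₁V₁ = (12.14×0.91) × 0.91 = 10.05 m³/s
d₂ = Q/(b₂ V₂) = 10.05/(15.48×1.41) = 0.4606 m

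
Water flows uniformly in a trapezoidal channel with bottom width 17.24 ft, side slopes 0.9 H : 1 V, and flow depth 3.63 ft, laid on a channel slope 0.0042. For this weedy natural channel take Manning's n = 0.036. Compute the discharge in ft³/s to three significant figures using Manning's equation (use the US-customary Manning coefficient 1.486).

A = (b + z·y)·y = (17.24 + 0.9×3.63)×3.63 = 74.44 ft²
P = b + 2y√(1+z²) = 17.24 + 2×3.63×√(1+0.9²) = 27.01 ft
R = A/P = 74.44/27.01 = 2.756 ft
Q = (1.486/n)·A·R^(2/3)·S^(1/2) = (1.486/0.036) × 74.44 × 2.756^(2/3) × 0.0042^(1/2) = 391.5 ft³/s

391 ft³/s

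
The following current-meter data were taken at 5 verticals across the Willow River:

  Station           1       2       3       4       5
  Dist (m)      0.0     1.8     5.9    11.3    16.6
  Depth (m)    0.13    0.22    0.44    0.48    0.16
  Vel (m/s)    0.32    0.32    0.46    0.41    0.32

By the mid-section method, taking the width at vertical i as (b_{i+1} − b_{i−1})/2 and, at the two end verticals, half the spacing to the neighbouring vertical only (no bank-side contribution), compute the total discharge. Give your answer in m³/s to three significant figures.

2.40 m³/s

w_1 = (1.8 − 0.0)/2 = 0.9 m; q_1 = 0.32 × 0.13 × 0.9 = 0.03744 m³/s
w_2 = (5.9 − 0.0)/2 = 2.95 m; q_2 = 0.32 × 0.22 × 2.95 = 0.2077 m³/s
w_3 = (11.3 − 1.8)/2 = 4.75 m; q_3 = 0.46 × 0.44 × 4.75 = 0.9614 m³/s
w_4 = (16.6 − 5.9)/2 = 5.35 m; q_4 = 0.41 × 0.48 × 5.35 = 1.053 m³/s
w_5 = (16.6 − 11.3)/2 = 2.65 m; q_5 = 0.32 × 0.16 × 2.65 = 0.1357 m³/s
Q = Σ qᵢ = 2.395 m³/s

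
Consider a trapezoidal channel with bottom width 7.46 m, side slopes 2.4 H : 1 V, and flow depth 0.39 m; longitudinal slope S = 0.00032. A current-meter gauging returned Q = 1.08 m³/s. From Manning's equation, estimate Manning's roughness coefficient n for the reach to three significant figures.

A = (b + z·y)·y = (7.46 + 2.4×0.39)×0.39 = 3.274 m²
P = b + 2y√(1+z²) = 7.46 + 2×0.39×√(1+2.4²) = 9.488 m
R = A/P = 3.274/9.488 = 0.3451 m
n = (1/Q)·A·R^(2/3)·S^(1/2) = (1/1.08) × 3.274 × 0.4920 × 0.01789 = 0.02668

0.0267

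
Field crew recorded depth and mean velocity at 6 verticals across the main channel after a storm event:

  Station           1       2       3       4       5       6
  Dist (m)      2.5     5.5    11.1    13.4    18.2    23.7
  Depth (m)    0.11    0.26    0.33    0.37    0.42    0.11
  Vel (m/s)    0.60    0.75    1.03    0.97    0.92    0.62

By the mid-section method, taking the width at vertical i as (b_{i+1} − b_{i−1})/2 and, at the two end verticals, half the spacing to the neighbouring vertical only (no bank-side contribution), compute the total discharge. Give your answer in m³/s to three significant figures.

w_1 = (5.5 − 2.5)/2 = 1.5 m; q_1 = 0.60 × 0.11 × 1.5 = 0.09900 m³/s
w_2 = (11.1 − 2.5)/2 = 4.3 m; q_2 = 0.75 × 0.26 × 4.3 = 0.8385 m³/s
w_3 = (13.4 − 5.5)/2 = 3.95 m; q_3 = 1.03 × 0.33 × 3.95 = 1.343 m³/s
w_4 = (18.2 − 11.1)/2 = 3.55 m; q_4 = 0.97 × 0.37 × 3.55 = 1.274 m³/s
w_5 = (23.7 − 13.4)/2 = 5.15 m; q_5 = 0.92 × 0.42 × 5.15 = 1.990 m³/s
w_6 = (23.7 − 18.2)/2 = 2.75 m; q_6 = 0.62 × 0.11 × 2.75 = 0.1876 m³/s
Q = Σ qᵢ = 5.732 m³/s

5.73 m³/s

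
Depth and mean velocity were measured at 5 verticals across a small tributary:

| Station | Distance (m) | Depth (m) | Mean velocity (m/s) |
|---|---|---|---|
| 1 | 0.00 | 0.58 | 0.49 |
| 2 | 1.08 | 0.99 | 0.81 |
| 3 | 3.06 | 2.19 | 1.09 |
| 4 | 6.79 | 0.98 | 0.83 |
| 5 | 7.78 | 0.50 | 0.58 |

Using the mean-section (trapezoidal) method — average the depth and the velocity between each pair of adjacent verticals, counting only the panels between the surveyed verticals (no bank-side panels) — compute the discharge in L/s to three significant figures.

Panel 1-2: Δb = 1.08 m, d̄ = (0.58+0.99)/2 = 0.785, v̄ = (0.49+0.81)/2 = 0.65 → q = 1.08×0.785×0.65 = 0.5511 m³/s
Panel 2-3: Δb = 1.98 m, d̄ = (0.99+2.19)/2 = 1.59, v̄ = (0.81+1.09)/2 = 0.95 → q = 1.98×1.59×0.95 = 2.991 m³/s
Panel 3-4: Δb = 3.73 m, d̄ = (2.19+0.98)/2 = 1.585, v̄ = (1.09+0.83)/2 = 0.96 → q = 3.73×1.585×0.96 = 5.676 m³/s
Panel 4-5: Δb = 0.99 m, d̄ = (0.98+0.50)/2 = 0.74, v̄ = (0.83+0.58)/2 = 0.705 → q = 0.99×0.74×0.705 = 0.5165 m³/s
Q = Σ q = 9.734 m³/s
= 9.734 × 1000 = 9734 L/s

9730 L/s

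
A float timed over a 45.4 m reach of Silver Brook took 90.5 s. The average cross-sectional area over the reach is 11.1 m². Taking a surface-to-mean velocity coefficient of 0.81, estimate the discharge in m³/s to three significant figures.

v_surface = L / t̄ = 45.4 / 90.5 = 0.5017 m/s
v_mean = 0.81 × 0.5017 = 0.4063 m/s
Q = A × v_mean = 11.1 × 0.4063 = 4.510 m³/s

4.51 m³/s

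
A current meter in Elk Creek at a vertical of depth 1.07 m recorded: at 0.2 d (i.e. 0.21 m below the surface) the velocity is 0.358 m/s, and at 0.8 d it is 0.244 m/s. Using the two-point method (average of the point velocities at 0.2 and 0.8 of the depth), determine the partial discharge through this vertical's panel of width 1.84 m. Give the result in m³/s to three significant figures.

0.593 m³/s

v̄ = (0.358 + 0.244) / 2 = 0.3010 m/s
q = v̄ × d × w = 0.3010 × 1.07 × 1.84 = 0.5926 m³/s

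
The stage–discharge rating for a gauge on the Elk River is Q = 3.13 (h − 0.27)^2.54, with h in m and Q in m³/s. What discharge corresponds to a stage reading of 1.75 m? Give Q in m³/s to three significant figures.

Q = 3.13 × (1.75 − 0.27)^2.54 = 3.13 × 1.48^2.54 = 8.472 m³/s

8.47 m³/s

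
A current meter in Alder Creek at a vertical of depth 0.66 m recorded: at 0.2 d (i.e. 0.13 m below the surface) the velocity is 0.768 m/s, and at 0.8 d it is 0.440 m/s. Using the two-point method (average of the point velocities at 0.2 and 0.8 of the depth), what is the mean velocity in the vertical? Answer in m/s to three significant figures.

0.604 m/s

v̄ = (0.768 + 0.440) / 2 = 0.6040 m/s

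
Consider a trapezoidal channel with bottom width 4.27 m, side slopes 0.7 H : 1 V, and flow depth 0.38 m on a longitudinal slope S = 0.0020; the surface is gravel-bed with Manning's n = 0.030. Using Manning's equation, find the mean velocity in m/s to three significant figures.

0.714 m/s

A = (b + z·y)·y = (4.27 + 0.7×0.38)×0.38 = 1.724 m²
P = b + 2y√(1+z²) = 4.27 + 2×0.38×√(1+0.7²) = 5.198 m
R = A/P = 1.724/5.198 = 0.3316 m
Q = (1/n)·A·R^(2/3)·S^(1/2) = (1/0.030) × 1.724 × 0.3316^(2/3) × 0.0020^(1/2) = 1.231 m³/s
V = Q/A = 1.231/1.724 = 0.7142 m/s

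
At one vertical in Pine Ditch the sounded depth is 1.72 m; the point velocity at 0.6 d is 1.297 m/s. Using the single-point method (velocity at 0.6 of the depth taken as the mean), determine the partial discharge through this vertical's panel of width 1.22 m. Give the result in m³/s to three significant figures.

v̄ = v₀.₆ = 1.297 m/s
q = v̄ × d × w = 1.297 × 1.72 × 1.22 = 2.722 m³/s

2.72 m³/s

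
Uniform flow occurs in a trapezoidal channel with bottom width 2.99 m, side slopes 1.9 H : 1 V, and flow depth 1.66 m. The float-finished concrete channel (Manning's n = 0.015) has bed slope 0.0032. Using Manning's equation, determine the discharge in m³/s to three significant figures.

A = (b + z·y)·y = (2.99 + 1.9×1.66)×1.66 = 10.20 m²
P = b + 2y√(1+z²) = 2.99 + 2×1.66×√(1+1.9²) = 10.12 m
R = A/P = 10.20/10.12 = 1.008 m
Q = (1/n)·A·R^(2/3)·S^(1/2) = (1/0.015) × 10.20 × 1.008^(2/3) × 0.0032^(1/2) = 38.67 m³/s

38.7 m³/s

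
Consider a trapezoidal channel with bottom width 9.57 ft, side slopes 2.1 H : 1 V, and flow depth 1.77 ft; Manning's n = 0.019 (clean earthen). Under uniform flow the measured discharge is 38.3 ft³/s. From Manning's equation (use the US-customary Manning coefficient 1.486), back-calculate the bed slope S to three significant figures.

A = (b + z·y)·y = (9.57 + 2.1×1.77)×1.77 = 23.52 ft²
P = b + 2y√(1+z²) = 9.57 + 2×1.77×√(1+2.1²) = 17.80 ft
R = A/P = 23.52/17.80 = 1.321 ft
S = (Q·n / (1.486·A·R^(2/3)))² = (38.3×0.019 / (1.486×23.52×1.204))² = 0.0002991

0.000299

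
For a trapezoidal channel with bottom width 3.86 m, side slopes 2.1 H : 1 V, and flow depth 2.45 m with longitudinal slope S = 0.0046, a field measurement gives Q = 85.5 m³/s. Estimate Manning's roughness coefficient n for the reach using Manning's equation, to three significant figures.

0.0224

A = (b + z·y)·y = (3.86 + 2.1×2.45)×2.45 = 22.06 m²
P = b + 2y√(1+z²) = 3.86 + 2×2.45×√(1+2.1²) = 15.26 m
R = A/P = 22.06/15.26 = 1.446 m
n = (1/Q)·A·R^(2/3)·S^(1/2) = (1/85.5) × 22.06 × 1.279 × 0.06782 = 0.02238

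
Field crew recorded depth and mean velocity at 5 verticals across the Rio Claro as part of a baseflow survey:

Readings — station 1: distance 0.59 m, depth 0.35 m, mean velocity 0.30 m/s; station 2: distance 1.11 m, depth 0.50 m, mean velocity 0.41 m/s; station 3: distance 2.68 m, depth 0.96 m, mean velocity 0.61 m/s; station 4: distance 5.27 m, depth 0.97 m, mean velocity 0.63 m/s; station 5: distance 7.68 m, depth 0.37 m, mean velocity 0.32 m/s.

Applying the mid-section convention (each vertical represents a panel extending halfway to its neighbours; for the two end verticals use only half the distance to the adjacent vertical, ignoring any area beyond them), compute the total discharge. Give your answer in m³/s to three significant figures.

3.13 m³/s

w_1 = (1.11 − 0.59)/2 = 0.26 m; q_1 = 0.30 × 0.35 × 0.26 = 0.02730 m³/s
w_2 = (2.68 − 0.59)/2 = 1.045 m; q_2 = 0.41 × 0.50 × 1.045 = 0.2142 m³/s
w_3 = (5.27 − 1.11)/2 = 2.08 m; q_3 = 0.61 × 0.96 × 2.08 = 1.218 m³/s
w_4 = (7.68 − 2.68)/2 = 2.5 m; q_4 = 0.63 × 0.97 × 2.5 = 1.528 m³/s
w_5 = (7.68 − 5.27)/2 = 1.205 m; q_5 = 0.32 × 0.37 × 1.205 = 0.1427 m³/s
Q = Σ qᵢ = 3.130 m³/s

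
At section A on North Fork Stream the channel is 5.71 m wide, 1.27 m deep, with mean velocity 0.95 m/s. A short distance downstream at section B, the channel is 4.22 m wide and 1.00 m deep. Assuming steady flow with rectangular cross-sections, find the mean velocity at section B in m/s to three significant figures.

1.63 m/s

Q = A₁V₁ = (5.71×1.27) × 0.95 = 6.889 m³/s
A₂ = 4.22 × 1.00 = 4.220 m²
V₂ = Q/A₂ = 6.889/4.220 = 1.632 m/s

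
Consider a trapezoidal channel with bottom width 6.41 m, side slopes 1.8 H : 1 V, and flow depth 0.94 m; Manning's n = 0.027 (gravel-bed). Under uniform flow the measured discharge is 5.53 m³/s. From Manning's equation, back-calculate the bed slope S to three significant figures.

A = (b + z·y)·y = (6.41 + 1.8×0.94)×0.94 = 7.616 m²
P = b + 2y√(1+z²) = 6.41 + 2×0.94×√(1+1.8²) = 10.28 m
R = A/P = 7.616/10.28 = 0.7408 m
S = (Q·n / (1·A·R^(2/3)))² = (5.53×0.027 / (1×7.616×0.8187))² = 0.0005735

0.000573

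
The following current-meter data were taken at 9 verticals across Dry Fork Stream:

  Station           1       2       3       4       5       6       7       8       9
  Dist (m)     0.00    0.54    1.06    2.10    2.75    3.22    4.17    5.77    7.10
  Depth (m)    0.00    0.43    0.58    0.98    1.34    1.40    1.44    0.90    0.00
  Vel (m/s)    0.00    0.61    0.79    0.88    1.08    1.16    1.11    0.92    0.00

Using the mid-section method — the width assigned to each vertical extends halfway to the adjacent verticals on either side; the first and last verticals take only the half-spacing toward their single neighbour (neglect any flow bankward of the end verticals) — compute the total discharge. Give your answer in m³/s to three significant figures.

w_2 = (1.06 − 0.00)/2 = 0.53 m; q_2 = 0.61 × 0.43 × 0.53 = 0.1390 m³/s
w_3 = (2.10 − 0.54)/2 = 0.78 m; q_3 = 0.79 × 0.58 × 0.78 = 0.3574 m³/s
w_4 = (2.75 − 1.06)/2 = 0.845 m; q_4 = 0.88 × 0.98 × 0.845 = 0.7287 m³/s
w_5 = (3.22 − 2.10)/2 = 0.56 m; q_5 = 1.08 × 1.34 × 0.56 = 0.8104 m³/s
w_6 = (4.17 − 2.75)/2 = 0.71 m; q_6 = 1.16 × 1.40 × 0.71 = 1.153 m³/s
w_7 = (5.77 − 3.22)/2 = 1.275 m; q_7 = 1.11 × 1.44 × 1.275 = 2.038 m³/s
w_8 = (7.10 − 4.17)/2 = 1.465 m; q_8 = 0.92 × 0.90 × 1.465 = 1.213 m³/s
Stations 1, 9 contribute zero (depth or velocity is 0).
Q = Σ qᵢ = 6.440 m³/s

6.44 m³/s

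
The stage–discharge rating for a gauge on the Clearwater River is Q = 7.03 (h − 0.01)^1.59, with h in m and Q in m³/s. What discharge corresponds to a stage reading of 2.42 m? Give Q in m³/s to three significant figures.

Q = 7.03 × (2.42 − 0.01)^1.59 = 7.03 × 2.41^1.59 = 28.47 m³/s

28.5 m³/s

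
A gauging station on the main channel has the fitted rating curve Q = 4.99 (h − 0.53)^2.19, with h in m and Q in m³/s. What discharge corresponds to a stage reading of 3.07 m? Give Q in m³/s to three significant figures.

Q = 4.99 × (3.07 − 0.53)^2.19 = 4.99 × 2.54^2.19 = 38.43 m³/s

38.4 m³/s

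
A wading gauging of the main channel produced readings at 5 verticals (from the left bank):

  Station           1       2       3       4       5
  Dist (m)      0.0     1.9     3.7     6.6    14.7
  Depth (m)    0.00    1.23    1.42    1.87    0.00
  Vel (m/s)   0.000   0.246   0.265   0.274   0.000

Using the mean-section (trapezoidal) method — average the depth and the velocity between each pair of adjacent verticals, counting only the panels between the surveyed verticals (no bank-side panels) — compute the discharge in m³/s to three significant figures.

3.08 m³/s

Panel 1-2: Δb = 1.9 m, d̄ = (0.00+1.23)/2 = 0.615, v̄ = (0.000+0.246)/2 = 0.123 → q = 1.9×0.615×0.123 = 0.1437 m³/s
Panel 2-3: Δb = 1.8 m, d̄ = (1.23+1.42)/2 = 1.325, v̄ = (0.246+0.265)/2 = 0.2555 → q = 1.8×1.325×0.2555 = 0.6094 m³/s
Panel 3-4: Δb = 2.9 m, d̄ = (1.42+1.87)/2 = 1.645, v̄ = (0.265+0.274)/2 = 0.2695 → q = 2.9×1.645×0.2695 = 1.286 m³/s
Panel 4-5: Δb = 8.1 m, d̄ = (1.87+0.00)/2 = 0.935, v̄ = (0.274+0.000)/2 = 0.137 → q = 8.1×0.935×0.137 = 1.038 m³/s
Q = Σ q = 3.076 m³/s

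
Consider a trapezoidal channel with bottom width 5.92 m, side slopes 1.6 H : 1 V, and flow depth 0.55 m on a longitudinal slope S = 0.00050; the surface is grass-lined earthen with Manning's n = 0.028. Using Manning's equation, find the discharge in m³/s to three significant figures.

1.80 m³/s

A = (b + z·y)·y = (5.92 + 1.6×0.55)×0.55 = 3.740 m²
P = b + 2y√(1+z²) = 5.92 + 2×0.55×√(1+1.6²) = 7.995 m
R = A/P = 3.740/7.995 = 0.4678 m
Q = (1/n)·A·R^(2/3)·S^(1/2) = (1/0.028) × 3.740 × 0.4678^(2/3) × 0.00050^(1/2) = 1.800 m³/s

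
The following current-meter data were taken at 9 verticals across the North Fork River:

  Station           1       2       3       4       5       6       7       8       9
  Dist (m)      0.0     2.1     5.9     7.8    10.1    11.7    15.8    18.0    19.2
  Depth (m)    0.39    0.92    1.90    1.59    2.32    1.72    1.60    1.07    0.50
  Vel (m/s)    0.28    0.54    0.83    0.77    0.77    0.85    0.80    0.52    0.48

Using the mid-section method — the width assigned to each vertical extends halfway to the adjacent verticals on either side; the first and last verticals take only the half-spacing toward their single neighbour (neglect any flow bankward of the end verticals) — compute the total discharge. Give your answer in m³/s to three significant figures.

w_1 = (2.1 − 0.0)/2 = 1.05 m; q_1 = 0.28 × 0.39 × 1.05 = 0.1147 m³/s
w_2 = (5.9 − 0.0)/2 = 2.95 m; q_2 = 0.54 × 0.92 × 2.95 = 1.466 m³/s
w_3 = (7.8 − 2.1)/2 = 2.85 m; q_3 = 0.83 × 1.90 × 2.85 = 4.494 m³/s
w_4 = (10.1 − 5.9)/2 = 2.1 m; q_4 = 0.77 × 1.59 × 2.1 = 2.571 m³/s
w_5 = (11.7 − 7.8)/2 = 1.95 m; q_5 = 0.77 × 2.32 × 1.95 = 3.483 m³/s
w_6 = (15.8 − 10.1)/2 = 2.85 m; q_6 = 0.85 × 1.72 × 2.85 = 4.167 m³/s
w_7 = (18.0 − 11.7)/2 = 3.15 m; q_7 = 0.80 × 1.60 × 3.15 = 4.032 m³/s
w_8 = (19.2 − 15.8)/2 = 1.7 m; q_8 = 0.52 × 1.07 × 1.7 = 0.9459 m³/s
w_9 = (19.2 − 18.0)/2 = 0.6 m; q_9 = 0.48 × 0.50 × 0.6 = 0.1440 m³/s
Q = Σ qᵢ = 21.42 m³/s

21.4 m³/s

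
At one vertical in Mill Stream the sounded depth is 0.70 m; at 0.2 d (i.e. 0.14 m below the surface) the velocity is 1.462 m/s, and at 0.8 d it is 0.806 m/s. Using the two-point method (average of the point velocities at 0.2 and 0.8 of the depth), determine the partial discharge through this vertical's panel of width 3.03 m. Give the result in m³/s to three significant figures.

2.41 m³/s

v̄ = (1.462 + 0.806) / 2 = 1.134 m/s
q = v̄ × d × w = 1.134 × 0.70 × 3.03 = 2.405 m³/s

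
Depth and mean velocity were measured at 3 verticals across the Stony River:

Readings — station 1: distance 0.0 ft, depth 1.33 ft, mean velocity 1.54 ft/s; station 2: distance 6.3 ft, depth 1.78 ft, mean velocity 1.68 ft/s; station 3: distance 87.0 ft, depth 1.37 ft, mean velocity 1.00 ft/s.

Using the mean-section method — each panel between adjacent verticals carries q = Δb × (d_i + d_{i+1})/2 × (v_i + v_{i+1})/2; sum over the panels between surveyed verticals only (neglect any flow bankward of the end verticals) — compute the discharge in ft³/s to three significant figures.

186 ft³/s

Panel 1-2: Δb = 6.3 ft, d̄ = (1.33+1.78)/2 = 1.555, v̄ = (1.54+1.68)/2 = 1.61 → q = 6.3×1.555×1.61 = 15.77 ft³/s
Panel 2-3: Δb = 80.7 ft, d̄ = (1.78+1.37)/2 = 1.575, v̄ = (1.68+1.00)/2 = 1.34 → q = 80.7×1.575×1.34 = 170.3 ft³/s
Q = Σ q = 186.1 ft³/s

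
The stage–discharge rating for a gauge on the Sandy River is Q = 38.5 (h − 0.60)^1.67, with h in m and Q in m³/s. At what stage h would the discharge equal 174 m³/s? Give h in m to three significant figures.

h − h₀ = (Q/C)^(1/b) = (174/38.5)^(1/1.67) = 2.468 m
h = 0.60 + 2.468 = 3.068 m

3.07 m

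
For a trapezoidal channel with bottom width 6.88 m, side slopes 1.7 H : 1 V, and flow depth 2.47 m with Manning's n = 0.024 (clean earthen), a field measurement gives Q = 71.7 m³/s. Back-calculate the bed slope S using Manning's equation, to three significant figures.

A = (b + z·y)·y = (6.88 + 1.7×2.47)×2.47 = 27.37 m²
P = b + 2y√(1+z²) = 6.88 + 2×2.47×√(1+1.7²) = 16.62 m
R = A/P = 27.37/16.62 = 1.646 m
S = (Q·n / (1·A·R^(2/3)))² = (71.7×0.024 / (1×27.37×1.394))² = 0.002034

0.00203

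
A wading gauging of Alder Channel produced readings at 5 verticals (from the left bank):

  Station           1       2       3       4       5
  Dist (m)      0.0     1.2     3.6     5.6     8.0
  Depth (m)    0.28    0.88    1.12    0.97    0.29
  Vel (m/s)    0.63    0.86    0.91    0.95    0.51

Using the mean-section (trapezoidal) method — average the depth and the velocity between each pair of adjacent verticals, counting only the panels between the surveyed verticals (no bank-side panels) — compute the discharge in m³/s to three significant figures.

5.69 m³/s

Panel 1-2: Δb = 1.2 m, d̄ = (0.28+0.88)/2 = 0.58, v̄ = (0.63+0.86)/2 = 0.745 → q = 1.2×0.58×0.745 = 0.5185 m³/s
Panel 2-3: Δb = 2.4 m, d̄ = (0.88+1.12)/2 = 1, v̄ = (0.86+0.91)/2 = 0.885 → q = 2.4×1×0.885 = 2.124 m³/s
Panel 3-4: Δb = 2 m, d̄ = (1.12+0.97)/2 = 1.045, v̄ = (0.91+0.95)/2 = 0.93 → q = 2×1.045×0.93 = 1.944 m³/s
Panel 4-5: Δb = 2.4 m, d̄ = (0.97+0.29)/2 = 0.63, v̄ = (0.95+0.51)/2 = 0.73 → q = 2.4×0.63×0.73 = 1.104 m³/s
Q = Σ q = 5.690 m³/s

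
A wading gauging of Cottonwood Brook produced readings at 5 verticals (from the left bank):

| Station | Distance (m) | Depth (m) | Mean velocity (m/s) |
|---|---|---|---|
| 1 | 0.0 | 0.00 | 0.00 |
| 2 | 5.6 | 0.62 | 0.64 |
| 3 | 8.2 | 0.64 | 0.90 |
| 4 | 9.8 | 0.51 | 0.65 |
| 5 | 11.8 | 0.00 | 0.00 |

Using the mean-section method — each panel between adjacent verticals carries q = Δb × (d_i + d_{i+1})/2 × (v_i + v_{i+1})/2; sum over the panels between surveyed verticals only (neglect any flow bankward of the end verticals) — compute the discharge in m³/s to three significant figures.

2.70 m³/s

Panel 1-2: Δb = 5.6 m, d̄ = (0.00+0.62)/2 = 0.31, v̄ = (0.00+0.64)/2 = 0.32 → q = 5.6×0.31×0.32 = 0.5555 m³/s
Panel 2-3: Δb = 2.6 m, d̄ = (0.62+0.64)/2 = 0.63, v̄ = (0.64+0.90)/2 = 0.77 → q = 2.6×0.63×0.77 = 1.261 m³/s
Panel 3-4: Δb = 1.6 m, d̄ = (0.64+0.51)/2 = 0.575, v̄ = (0.90+0.65)/2 = 0.775 → q = 1.6×0.575×0.775 = 0.7130 m³/s
Panel 4-5: Δb = 2 m, d̄ = (0.51+0.00)/2 = 0.255, v̄ = (0.65+0.00)/2 = 0.325 → q = 2×0.255×0.325 = 0.1658 m³/s
Q = Σ q = 2.696 m³/s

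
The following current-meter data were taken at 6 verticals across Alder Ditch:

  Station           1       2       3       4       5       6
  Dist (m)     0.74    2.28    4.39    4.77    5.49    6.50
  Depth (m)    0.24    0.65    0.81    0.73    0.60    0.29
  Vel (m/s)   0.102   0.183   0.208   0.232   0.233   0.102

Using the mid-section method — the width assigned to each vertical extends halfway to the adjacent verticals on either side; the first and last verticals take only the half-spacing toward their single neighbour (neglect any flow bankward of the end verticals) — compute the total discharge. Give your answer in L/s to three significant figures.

w_1 = (2.28 − 0.74)/2 = 0.77 m; q_1 = 0.102 × 0.24 × 0.77 = 0.01885 m³/s
w_2 = (4.39 − 0.74)/2 = 1.825 m; q_2 = 0.183 × 0.65 × 1.825 = 0.2171 m³/s
w_3 = (4.77 − 2.28)/2 = 1.245 m; q_3 = 0.208 × 0.81 × 1.245 = 0.2098 m³/s
w_4 = (5.49 − 4.39)/2 = 0.55 m; q_4 = 0.232 × 0.73 × 0.55 = 0.09315 m³/s
w_5 = (6.50 − 4.77)/2 = 0.865 m; q_5 = 0.233 × 0.60 × 0.865 = 0.1209 m³/s
w_6 = (6.50 − 5.49)/2 = 0.505 m; q_6 = 0.102 × 0.29 × 0.505 = 0.01494 m³/s
Q = Σ qᵢ = 0.6747 m³/s
= 0.6747 × 1000 = 674.7 L/s

675 L/s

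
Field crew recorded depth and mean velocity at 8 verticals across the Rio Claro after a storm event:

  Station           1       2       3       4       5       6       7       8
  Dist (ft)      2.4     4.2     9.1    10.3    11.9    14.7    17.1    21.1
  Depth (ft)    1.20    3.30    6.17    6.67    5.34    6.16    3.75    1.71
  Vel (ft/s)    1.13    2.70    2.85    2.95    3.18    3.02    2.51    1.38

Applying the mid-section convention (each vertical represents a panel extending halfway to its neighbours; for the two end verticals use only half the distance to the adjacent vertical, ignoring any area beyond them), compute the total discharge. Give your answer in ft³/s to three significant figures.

w_1 = (4.2 − 2.4)/2 = 0.9 ft; q_1 = 1.13 × 1.20 × 0.9 = 1.220 ft³/s
w_2 = (9.1 − 2.4)/2 = 3.35 ft; q_2 = 2.70 × 3.30 × 3.35 = 29.85 ft³/s
w_3 = (10.3 − 4.2)/2 = 3.05 ft; q_3 = 2.85 × 6.17 × 3.05 = 53.63 ft³/s
w_4 = (11.9 − 9.1)/2 = 1.4 ft; q_4 = 2.95 × 6.67 × 1.4 = 27.55 ft³/s
w_5 = (14.7 − 10.3)/2 = 2.2 ft; q_5 = 3.18 × 5.34 × 2.2 = 37.36 ft³/s
w_6 = (17.1 − 11.9)/2 = 2.6 ft; q_6 = 3.02 × 6.16 × 2.6 = 48.37 ft³/s
w_7 = (21.1 − 14.7)/2 = 3.2 ft; q_7 = 2.51 × 3.75 × 3.2 = 30.12 ft³/s
w_8 = (21.1 − 17.1)/2 = 2 ft; q_8 = 1.38 × 1.71 × 2 = 4.720 ft³/s
Q = Σ qᵢ = 232.8 ft³/s

233 ft³/s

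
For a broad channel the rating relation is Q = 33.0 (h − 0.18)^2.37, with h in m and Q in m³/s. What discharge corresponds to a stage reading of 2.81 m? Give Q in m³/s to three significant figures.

Q = 33.0 × (2.81 − 0.18)^2.37 = 33.0 × 2.63^2.37 = 326.4 m³/s

326 m³/s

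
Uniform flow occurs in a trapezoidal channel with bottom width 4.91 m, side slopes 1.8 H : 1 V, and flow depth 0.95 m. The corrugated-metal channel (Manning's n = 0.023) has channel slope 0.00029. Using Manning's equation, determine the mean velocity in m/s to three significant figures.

0.591 m/s

A = (b + z·y)·y = (4.91 + 1.8×0.95)×0.95 = 6.289 m²
P = b + 2y√(1+z²) = 4.91 + 2×0.95×√(1+1.8²) = 8.822 m
R = A/P = 6.289/8.822 = 0.7128 m
Q = (1/n)·A·R^(2/3)·S^(1/2) = (1/0.023) × 6.289 × 0.7128^(2/3) × 0.00029^(1/2) = 3.716 m³/s
V = Q/A = 3.716/6.289 = 0.5908 m/s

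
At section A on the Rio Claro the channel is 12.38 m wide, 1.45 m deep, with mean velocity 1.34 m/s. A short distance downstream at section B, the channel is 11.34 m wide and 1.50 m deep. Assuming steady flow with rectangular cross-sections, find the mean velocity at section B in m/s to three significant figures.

1.41 m/s

Q = A₁V₁ = (12.38×1.45) × 1.34 = 24.05 m³/s
A₂ = 11.34 × 1.50 = 17.01 m²
V₂ = Q/A₂ = 24.05/17.01 = 1.414 m/s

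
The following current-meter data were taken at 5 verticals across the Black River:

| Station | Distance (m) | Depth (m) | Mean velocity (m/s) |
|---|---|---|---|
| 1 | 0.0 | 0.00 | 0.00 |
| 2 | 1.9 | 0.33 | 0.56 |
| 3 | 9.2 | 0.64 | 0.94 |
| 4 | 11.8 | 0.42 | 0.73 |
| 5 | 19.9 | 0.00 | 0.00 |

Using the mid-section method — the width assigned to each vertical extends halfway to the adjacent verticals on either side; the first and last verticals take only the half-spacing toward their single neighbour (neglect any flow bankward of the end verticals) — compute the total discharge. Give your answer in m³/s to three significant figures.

5.47 m³/s

w_2 = (9.2 − 0.0)/2 = 4.6 m; q_2 = 0.56 × 0.33 × 4.6 = 0.8501 m³/s
w_3 = (11.8 − 1.9)/2 = 4.95 m; q_3 = 0.94 × 0.64 × 4.95 = 2.978 m³/s
w_4 = (19.9 − 9.2)/2 = 5.35 m; q_4 = 0.73 × 0.42 × 5.35 = 1.640 m³/s
Stations 1, 5 contribute zero (depth or velocity is 0).
Q = Σ qᵢ = 5.468 m³/s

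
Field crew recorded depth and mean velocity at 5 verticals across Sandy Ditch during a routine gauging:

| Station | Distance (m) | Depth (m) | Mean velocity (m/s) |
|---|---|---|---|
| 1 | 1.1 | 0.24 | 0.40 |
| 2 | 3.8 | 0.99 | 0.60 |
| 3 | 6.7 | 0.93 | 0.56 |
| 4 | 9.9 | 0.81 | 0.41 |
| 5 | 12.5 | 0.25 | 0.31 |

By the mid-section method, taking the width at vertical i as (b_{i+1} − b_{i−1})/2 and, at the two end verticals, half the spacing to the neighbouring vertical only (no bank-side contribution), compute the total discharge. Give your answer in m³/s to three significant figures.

4.45 m³/s

w_1 = (3.8 − 1.1)/2 = 1.35 m; q_1 = 0.40 × 0.24 × 1.35 = 0.1296 m³/s
w_2 = (6.7 − 1.1)/2 = 2.8 m; q_2 = 0.60 × 0.99 × 2.8 = 1.663 m³/s
w_3 = (9.9 − 3.8)/2 = 3.05 m; q_3 = 0.56 × 0.93 × 3.05 = 1.588 m³/s
w_4 = (12.5 − 6.7)/2 = 2.9 m; q_4 = 0.41 × 0.81 × 2.9 = 0.9631 m³/s
w_5 = (12.5 − 9.9)/2 = 1.3 m; q_5 = 0.31 × 0.25 × 1.3 = 0.1008 m³/s
Q = Σ qᵢ = 4.445 m³/s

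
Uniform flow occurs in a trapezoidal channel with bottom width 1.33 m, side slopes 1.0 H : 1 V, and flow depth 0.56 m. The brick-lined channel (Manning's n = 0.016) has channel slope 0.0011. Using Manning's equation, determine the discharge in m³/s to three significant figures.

1.12 m³/s

A = (b + z·y)·y = (1.33 + 1.0×0.56)×0.56 = 1.058 m²
P = b + 2y√(1+z²) = 1.33 + 2×0.56×√(1+1.0²) = 2.914 m
R = A/P = 1.058/2.914 = 0.3632 m
Q = (1/n)·A·R^(2/3)·S^(1/2) = (1/0.016) × 1.058 × 0.3632^(2/3) × 0.0011^(1/2) = 1.117 m³/s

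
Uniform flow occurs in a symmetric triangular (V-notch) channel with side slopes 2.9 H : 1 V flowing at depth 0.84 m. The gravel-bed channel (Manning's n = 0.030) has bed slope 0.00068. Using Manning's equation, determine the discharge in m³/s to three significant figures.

0.961 m³/s

A = z·y² = 2.9×0.84² = 2.046 m²
P = 2y√(1+z²) = 2×0.84×√(1+2.9²) = 5.154 m
R = A/P = 2.046/5.154 = 0.3971 m
Q = (1/n)·A·R^(2/3)·S^(1/2) = (1/0.030) × 2.046 × 0.3971^(2/3) × 0.00068^(1/2) = 0.9609 m³/s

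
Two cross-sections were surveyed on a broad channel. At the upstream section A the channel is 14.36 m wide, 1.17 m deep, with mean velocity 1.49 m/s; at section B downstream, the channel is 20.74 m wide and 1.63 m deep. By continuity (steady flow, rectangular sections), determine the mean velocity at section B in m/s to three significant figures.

0.741 m/s

Q = A₁V₁ = (14.36×1.17) × 1.49 = 25.03 m³/s
A₂ = 20.74 × 1.63 = 33.81 m²
V₂ = Q/A₂ = 25.03/33.81 = 0.7405 m/s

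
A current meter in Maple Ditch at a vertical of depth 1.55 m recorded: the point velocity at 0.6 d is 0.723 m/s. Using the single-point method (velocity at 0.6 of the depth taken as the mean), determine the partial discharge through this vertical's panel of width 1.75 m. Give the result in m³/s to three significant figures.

1.96 m³/s

v̄ = v₀.₆ = 0.723 m/s
q = v̄ × d × w = 0.7230 × 1.55 × 1.75 = 1.961 m³/s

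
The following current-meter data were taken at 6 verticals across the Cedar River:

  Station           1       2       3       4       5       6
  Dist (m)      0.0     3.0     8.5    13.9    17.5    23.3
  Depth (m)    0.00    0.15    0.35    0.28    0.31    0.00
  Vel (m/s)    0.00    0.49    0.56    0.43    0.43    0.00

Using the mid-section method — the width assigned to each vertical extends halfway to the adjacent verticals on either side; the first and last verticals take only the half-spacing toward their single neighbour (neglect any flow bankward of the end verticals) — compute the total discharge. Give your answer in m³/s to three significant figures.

w_2 = (8.5 − 0.0)/2 = 4.25 m; q_2 = 0.49 × 0.15 × 4.25 = 0.3124 m³/s
w_3 = (13.9 − 3.0)/2 = 5.45 m; q_3 = 0.56 × 0.35 × 5.45 = 1.068 m³/s
w_4 = (17.5 − 8.5)/2 = 4.5 m; q_4 = 0.43 × 0.28 × 4.5 = 0.5418 m³/s
w_5 = (23.3 − 13.9)/2 = 4.7 m; q_5 = 0.43 × 0.31 × 4.7 = 0.6265 m³/s
Stations 1, 6 contribute zero (depth or velocity is 0).
Q = Σ qᵢ = 2.549 m³/s

2.55 m³/s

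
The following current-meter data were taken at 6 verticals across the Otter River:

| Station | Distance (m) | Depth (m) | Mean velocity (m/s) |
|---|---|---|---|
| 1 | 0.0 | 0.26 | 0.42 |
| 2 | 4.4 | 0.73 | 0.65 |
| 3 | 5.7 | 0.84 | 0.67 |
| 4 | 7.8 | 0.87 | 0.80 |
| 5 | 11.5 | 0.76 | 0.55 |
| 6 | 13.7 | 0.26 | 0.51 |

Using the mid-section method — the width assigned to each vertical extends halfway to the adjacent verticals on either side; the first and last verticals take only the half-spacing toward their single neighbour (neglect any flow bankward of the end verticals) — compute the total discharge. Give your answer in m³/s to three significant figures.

w_1 = (4.4 − 0.0)/2 = 2.2 m; q_1 = 0.42 × 0.26 × 2.2 = 0.2402 m³/s
w_2 = (5.7 − 0.0)/2 = 2.85 m; q_2 = 0.65 × 0.73 × 2.85 = 1.352 m³/s
w_3 = (7.8 − 4.4)/2 = 1.7 m; q_3 = 0.67 × 0.84 × 1.7 = 0.9568 m³/s
w_4 = (11.5 − 5.7)/2 = 2.9 m; q_4 = 0.80 × 0.87 × 2.9 = 2.018 m³/s
w_5 = (13.7 − 7.8)/2 = 2.95 m; q_5 = 0.55 × 0.76 × 2.95 = 1.233 m³/s
w_6 = (13.7 − 11.5)/2 = 1.1 m; q_6 = 0.51 × 0.26 × 1.1 = 0.1459 m³/s
Q = Σ qᵢ = 5.947 m³/s

5.95 m³/s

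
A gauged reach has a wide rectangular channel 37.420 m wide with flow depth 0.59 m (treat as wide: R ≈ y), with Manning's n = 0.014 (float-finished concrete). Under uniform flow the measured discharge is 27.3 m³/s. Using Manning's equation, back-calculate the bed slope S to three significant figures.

A = b·y = 37.420 × 0.59 = 22.08 m²
Wide channel: R ≈ y = 0.59 m
S = (Q·n / (1·A·R^(2/3)))² = (27.3×0.014 / (1×22.08×0.7035))² = 0.0006056

0.000606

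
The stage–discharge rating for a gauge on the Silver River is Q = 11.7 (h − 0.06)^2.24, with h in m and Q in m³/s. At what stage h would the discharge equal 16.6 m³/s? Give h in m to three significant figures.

1.23 m

h − h₀ = (Q/C)^(1/b) = (16.6/11.7)^(1/2.24) = 1.169 m
h = 0.06 + 1.169 = 1.229 m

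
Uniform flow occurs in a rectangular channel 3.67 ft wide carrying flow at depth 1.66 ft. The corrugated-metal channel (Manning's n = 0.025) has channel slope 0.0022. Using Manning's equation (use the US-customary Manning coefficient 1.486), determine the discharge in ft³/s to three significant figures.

15.5 ft³/s

A = b·y = 3.67 × 1.66 = 6.092 ft²
P = b + 2y = 3.67 + 2×1.66 = 6.990 ft
R = A/P = 6.092/6.990 = 0.8716 ft
Q = (1.486/n)·A·R^(2/3)·S^(1/2) = (1.486/0.025) × 6.092 × 0.8716^(2/3) × 0.0022^(1/2) = 15.50 ft³/s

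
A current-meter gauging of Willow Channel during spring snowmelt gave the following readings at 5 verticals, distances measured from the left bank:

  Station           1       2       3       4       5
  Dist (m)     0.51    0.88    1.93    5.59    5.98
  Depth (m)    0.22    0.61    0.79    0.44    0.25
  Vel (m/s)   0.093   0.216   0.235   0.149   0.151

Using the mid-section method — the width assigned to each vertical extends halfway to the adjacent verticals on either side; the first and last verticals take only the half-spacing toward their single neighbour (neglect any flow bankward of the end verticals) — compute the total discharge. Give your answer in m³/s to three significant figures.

w_1 = (0.88 − 0.51)/2 = 0.185 m; q_1 = 0.093 × 0.22 × 0.185 = 0.003785 m³/s
w_2 = (1.93 − 0.51)/2 = 0.71 m; q_2 = 0.216 × 0.61 × 0.71 = 0.09355 m³/s
w_3 = (5.59 − 0.88)/2 = 2.355 m; q_3 = 0.235 × 0.79 × 2.355 = 0.4372 m³/s
w_4 = (5.98 − 1.93)/2 = 2.025 m; q_4 = 0.149 × 0.44 × 2.025 = 0.1328 m³/s
w_5 = (5.98 − 5.59)/2 = 0.195 m; q_5 = 0.151 × 0.25 × 0.195 = 0.007361 m³/s
Q = Σ qᵢ = 0.6747 m³/s

0.675 m³/s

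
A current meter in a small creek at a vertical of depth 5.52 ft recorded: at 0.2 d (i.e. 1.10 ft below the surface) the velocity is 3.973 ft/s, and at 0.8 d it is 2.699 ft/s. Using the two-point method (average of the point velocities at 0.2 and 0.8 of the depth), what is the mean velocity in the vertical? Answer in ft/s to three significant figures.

3.34 ft/s

v̄ = (3.973 + 2.699) / 2 = 3.336 ft/s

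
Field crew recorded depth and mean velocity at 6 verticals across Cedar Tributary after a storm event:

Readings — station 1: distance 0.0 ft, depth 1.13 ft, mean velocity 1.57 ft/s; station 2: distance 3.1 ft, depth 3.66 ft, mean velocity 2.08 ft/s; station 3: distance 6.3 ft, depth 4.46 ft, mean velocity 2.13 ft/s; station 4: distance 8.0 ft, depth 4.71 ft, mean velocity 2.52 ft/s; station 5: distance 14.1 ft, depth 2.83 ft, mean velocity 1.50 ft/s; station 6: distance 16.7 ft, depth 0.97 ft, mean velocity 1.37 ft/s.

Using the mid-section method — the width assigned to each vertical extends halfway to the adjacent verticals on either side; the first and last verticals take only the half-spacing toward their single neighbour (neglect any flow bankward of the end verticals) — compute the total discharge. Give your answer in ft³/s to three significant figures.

116 ft³/s

w_1 = (3.1 − 0.0)/2 = 1.55 ft; q_1 = 1.57 × 1.13 × 1.55 = 2.750 ft³/s
w_2 = (6.3 − 0.0)/2 = 3.15 ft; q_2 = 2.08 × 3.66 × 3.15 = 23.98 ft³/s
w_3 = (8.0 − 3.1)/2 = 2.45 ft; q_3 = 2.13 × 4.46 × 2.45 = 23.27 ft³/s
w_4 = (14.1 − 6.3)/2 = 3.9 ft; q_4 = 2.52 × 4.71 × 3.9 = 46.29 ft³/s
w_5 = (16.7 − 8.0)/2 = 4.35 ft; q_5 = 1.50 × 2.83 × 4.35 = 18.47 ft³/s
w_6 = (16.7 − 14.1)/2 = 1.3 ft; q_6 = 1.37 × 0.97 × 1.3 = 1.728 ft³/s
Q = Σ qᵢ = 116.5 ft³/s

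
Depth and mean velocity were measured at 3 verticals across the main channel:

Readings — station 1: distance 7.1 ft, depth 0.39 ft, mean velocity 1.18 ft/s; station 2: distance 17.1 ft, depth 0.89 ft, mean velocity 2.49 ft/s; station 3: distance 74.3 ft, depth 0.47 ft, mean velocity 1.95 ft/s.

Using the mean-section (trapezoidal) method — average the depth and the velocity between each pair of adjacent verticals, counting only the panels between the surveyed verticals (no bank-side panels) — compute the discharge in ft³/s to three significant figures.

Panel 1-2: Δb = 10 ft, d̄ = (0.39+0.89)/2 = 0.64, v̄ = (1.18+2.49)/2 = 1.835 → q = 10×0.64×1.835 = 11.74 ft³/s
Panel 2-3: Δb = 57.2 ft, d̄ = (0.89+0.47)/2 = 0.68, v̄ = (2.49+1.95)/2 = 2.22 → q = 57.2×0.68×2.22 = 86.35 ft³/s
Q = Σ q = 98.09 ft³/s

98.1 ft³/s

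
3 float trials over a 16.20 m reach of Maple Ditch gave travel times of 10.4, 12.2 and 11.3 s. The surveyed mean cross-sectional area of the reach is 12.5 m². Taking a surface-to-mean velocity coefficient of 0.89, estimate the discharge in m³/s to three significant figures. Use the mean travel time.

15.9 m³/s

t̄ = (10.4 + 12.2 + 11.3) / 3 = 11.3 s
v_surface = L / t̄ = 16.20 / 11.3 = 1.434 m/s
v_mean = 0.89 × 1.434 = 1.276 m/s
Q = A × v_mean = 12.5 × 1.276 = 15.95 m³/s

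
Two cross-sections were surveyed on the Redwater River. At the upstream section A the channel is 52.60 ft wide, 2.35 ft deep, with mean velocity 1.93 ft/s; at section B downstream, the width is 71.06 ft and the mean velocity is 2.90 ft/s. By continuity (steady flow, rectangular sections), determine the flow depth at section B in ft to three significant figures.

1.16 ft

Q = A₁V₁ = (52.60×2.35) × 1.93 = 238.6 ft³/s
d₂ = Q/(b₂ V₂) = 238.6/(71.06×2.90) = 1.158 ft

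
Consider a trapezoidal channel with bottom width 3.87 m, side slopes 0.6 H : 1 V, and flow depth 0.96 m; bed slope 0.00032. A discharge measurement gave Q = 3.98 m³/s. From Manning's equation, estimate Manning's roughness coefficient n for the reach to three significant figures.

0.0151

A = (b + z·y)·y = (3.87 + 0.6×0.96)×0.96 = 4.268 m²
P = b + 2y√(1+z²) = 3.87 + 2×0.96×√(1+0.6²) = 6.109 m
R = A/P = 4.268/6.109 = 0.6987 m
n = (1/Q)·A·R^(2/3)·S^(1/2) = (1/3.98) × 4.268 × 0.7874 × 0.01789 = 0.01510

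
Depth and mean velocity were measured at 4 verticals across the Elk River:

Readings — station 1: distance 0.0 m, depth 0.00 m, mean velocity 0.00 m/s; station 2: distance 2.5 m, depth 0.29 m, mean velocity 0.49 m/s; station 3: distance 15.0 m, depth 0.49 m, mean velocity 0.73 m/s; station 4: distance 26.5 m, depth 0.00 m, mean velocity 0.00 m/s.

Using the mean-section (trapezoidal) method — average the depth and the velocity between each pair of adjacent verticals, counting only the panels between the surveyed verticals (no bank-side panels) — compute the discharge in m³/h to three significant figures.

14700 m³/h

Panel 1-2: Δb = 2.5 m, d̄ = (0.00+0.29)/2 = 0.145, v̄ = (0.00+0.49)/2 = 0.245 → q = 2.5×0.145×0.245 = 0.08881 m³/s
Panel 2-3: Δb = 12.5 m, d̄ = (0.29+0.49)/2 = 0.39, v̄ = (0.49+0.73)/2 = 0.61 → q = 12.5×0.39×0.61 = 2.974 m³/s
Panel 3-4: Δb = 11.5 m, d̄ = (0.49+0.00)/2 = 0.245, v̄ = (0.73+0.00)/2 = 0.365 → q = 11.5×0.245×0.365 = 1.028 m³/s
Q = Σ q = 4.091 m³/s
= 4.091 × 3600 = 14730 m³/h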